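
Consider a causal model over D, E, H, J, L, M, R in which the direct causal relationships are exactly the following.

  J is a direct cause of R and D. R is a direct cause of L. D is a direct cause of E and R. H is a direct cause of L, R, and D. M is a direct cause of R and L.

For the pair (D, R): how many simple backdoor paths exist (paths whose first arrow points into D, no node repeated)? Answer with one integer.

4

A backdoor path from D to R is any simple undirected path whose first edge points into D (i.e. leaves D via a parent).
Parents of D: {H, J}.
Enumerating:
  P1: D <- H -> R
  P2: D <- H -> L <- M -> R
  P3: D <- H -> L <- R
  P4: D <- J -> R
That exhausts the simple backdoor paths. Count: 4.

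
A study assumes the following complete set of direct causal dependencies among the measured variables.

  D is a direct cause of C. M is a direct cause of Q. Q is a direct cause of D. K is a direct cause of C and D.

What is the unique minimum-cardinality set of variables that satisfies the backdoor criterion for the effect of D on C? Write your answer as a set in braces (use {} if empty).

{K}

Variables eligible for adjustment (non-descendants of D, excluding D and C): {K, M, Q}.
Backdoor paths from D to C:
  P1: D <- K -> C
The empty set is not sufficient: P1 (D <- K -> C) has no collider blocking it and no conditioned non-collider, so it is open.
Try {K}:
  P1: blocked at fork node K ∈ conditioning set.
{K} contains no descendant of D and blocks every backdoor path.
No other singleton works — e.g. {M} leaves P1 open — so {K} is the unique smallest valid adjustment set.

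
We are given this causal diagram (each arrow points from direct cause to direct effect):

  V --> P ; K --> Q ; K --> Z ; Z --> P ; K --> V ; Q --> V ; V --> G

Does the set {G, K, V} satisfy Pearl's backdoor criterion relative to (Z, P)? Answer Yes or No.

Backdoor paths from Z to P (paths whose first edge points into Z):
  P1: Z <- K -> Q -> V -> P
  P2: Z <- K -> V -> P
Condition 1 (no descendant of Z in the set): holds — descendants of Z are {P}; none are in {G, K, V}.
Condition 2 (every backdoor path blocked by {G, K, V}):
  P1: blocked at fork node K ∈ conditioning set.
  P2: blocked at fork node K ∈ conditioning set.
{G, K, V} satisfies the backdoor criterion.

Yes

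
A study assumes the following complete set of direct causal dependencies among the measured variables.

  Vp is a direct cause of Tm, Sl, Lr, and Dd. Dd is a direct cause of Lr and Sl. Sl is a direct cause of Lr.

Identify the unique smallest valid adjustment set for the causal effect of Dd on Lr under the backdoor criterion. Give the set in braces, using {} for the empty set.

Variables eligible for adjustment (non-descendants of Dd, excluding Dd and Lr): {Tm, Vp}.
Backdoor paths from Dd to Lr:
  P1: Dd <- Vp -> Sl -> Lr
  P2: Dd <- Vp -> Lr
The empty set is not sufficient: P1 (Dd <- Vp -> Sl -> Lr) has no collider blocking it and no conditioned non-collider, so it is open.
Try {Vp}:
  P1: blocked at fork node Vp ∈ conditioning set.
  P2: blocked at fork node Vp ∈ conditioning set.
{Vp} contains no descendant of Dd and blocks every backdoor path.
No other singleton works — e.g. {Tm} leaves P1 open — so {Vp} is the unique smallest valid adjustment set.

{Vp}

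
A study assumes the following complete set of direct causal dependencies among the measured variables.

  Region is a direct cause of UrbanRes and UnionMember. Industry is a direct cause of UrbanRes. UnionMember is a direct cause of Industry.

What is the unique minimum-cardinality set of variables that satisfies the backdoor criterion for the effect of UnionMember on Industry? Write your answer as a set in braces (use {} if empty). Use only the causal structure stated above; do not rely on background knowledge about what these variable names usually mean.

Variables eligible for adjustment (non-descendants of UnionMember, excluding UnionMember and Industry): {Region}.
Backdoor paths from UnionMember to Industry:
  P1: UnionMember <- Region -> UrbanRes <- Industry
Each backdoor path contains an unconditioned collider, so every path is already blocked with the empty conditioning set:
  P1: blocked at collider UrbanRes (neither it nor any descendant is in the conditioning set).
The empty set is therefore the unique smallest valid set.

{}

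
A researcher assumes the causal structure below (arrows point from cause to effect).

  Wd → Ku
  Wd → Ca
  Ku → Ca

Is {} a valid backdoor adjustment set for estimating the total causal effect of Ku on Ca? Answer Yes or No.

Backdoor paths from Ku to Ca (paths whose first edge points into Ku):
  P1: Ku <- Wd -> Ca
Condition 1 (no descendant of Ku in the set): holds — descendants of Ku are {Ca}; none are in {}.
Condition 2 (every backdoor path blocked by {}):
  P1: open — no interior node is in the conditioning set.
{} does not satisfy the backdoor criterion.

No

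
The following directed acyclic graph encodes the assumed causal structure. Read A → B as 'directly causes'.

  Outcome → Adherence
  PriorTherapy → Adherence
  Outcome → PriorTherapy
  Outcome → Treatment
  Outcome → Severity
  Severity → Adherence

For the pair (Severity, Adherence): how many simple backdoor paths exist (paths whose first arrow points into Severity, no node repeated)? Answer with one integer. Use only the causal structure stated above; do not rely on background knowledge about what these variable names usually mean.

2

A backdoor path from Severity to Adherence is any simple undirected path whose first edge points into Severity (i.e. leaves Severity via a parent).
Parents of Severity: {Outcome}.
Enumerating:
  P1: Severity <- Outcome -> PriorTherapy -> Adherence
  P2: Severity <- Outcome -> Adherence
That exhausts the simple backdoor paths. Count: 2.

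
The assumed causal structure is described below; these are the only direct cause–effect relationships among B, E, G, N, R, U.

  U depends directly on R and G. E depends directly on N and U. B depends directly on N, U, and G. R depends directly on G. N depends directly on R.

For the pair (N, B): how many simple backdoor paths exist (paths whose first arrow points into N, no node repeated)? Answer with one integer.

A backdoor path from N to B is any simple undirected path whose first edge points into N (i.e. leaves N via a parent).
Parents of N: {R}.
Enumerating:
  P1: N <- R <- G -> U -> B
  P2: N <- R <- G -> B
  P3: N <- R -> U <- G -> B
  P4: N <- R -> U -> B
That exhausts the simple backdoor paths. Count: 4.

4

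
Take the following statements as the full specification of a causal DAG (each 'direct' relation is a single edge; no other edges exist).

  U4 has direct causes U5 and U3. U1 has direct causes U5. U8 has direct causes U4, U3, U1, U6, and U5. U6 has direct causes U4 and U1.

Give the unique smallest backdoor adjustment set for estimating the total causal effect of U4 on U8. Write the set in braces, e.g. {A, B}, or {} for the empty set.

Variables eligible for adjustment (non-descendants of U4, excluding U4 and U8): {U1, U3, U5}.
Backdoor paths from U4 to U8:
  P1: U4 <- U5 -> U1 -> U6 -> U8
  P2: U4 <- U5 -> U1 -> U8
  P3: U4 <- U5 -> U8
  P4: U4 <- U3 -> U8
The empty set is not sufficient: P1 (U4 <- U5 -> U1 -> U6 -> U8) has no collider blocking it and no conditioned non-collider, so it is open.
Try {U3, U5}:
  P1: blocked at fork node U5 ∈ conditioning set.
  P2: blocked at fork node U5 ∈ conditioning set.
  P3: blocked at fork node U5 ∈ conditioning set.
  P4: blocked at fork node U3 ∈ conditioning set.
{U3, U5} contains no descendant of U4 and blocks every backdoor path.
Every element of {U3, U5} is needed (dropping U3 leaves P4 open; dropping U5 leaves P1 open), so no proper subset is valid.
Among all size-2 subsets of the eligible variables, only {U3, U5} blocks every backdoor path, so it is the unique smallest valid adjustment set.

{U3, U5}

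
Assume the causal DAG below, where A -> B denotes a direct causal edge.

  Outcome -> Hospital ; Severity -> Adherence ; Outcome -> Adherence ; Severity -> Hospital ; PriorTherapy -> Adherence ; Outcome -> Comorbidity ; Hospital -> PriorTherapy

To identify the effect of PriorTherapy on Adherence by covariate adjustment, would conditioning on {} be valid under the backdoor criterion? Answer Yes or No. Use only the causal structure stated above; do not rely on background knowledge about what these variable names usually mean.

Backdoor paths from PriorTherapy to Adherence (paths whose first edge points into PriorTherapy):
  P1: PriorTherapy <- Hospital <- Severity -> Adherence
  P2: PriorTherapy <- Hospital <- Outcome -> Adherence
Condition 1 (no descendant of PriorTherapy in the set): holds — descendants of PriorTherapy are {Adherence}; none are in {}.
Condition 2 (every backdoor path blocked by {}):
  P1: open — no interior node is in the conditioning set.
  P2: open — no interior node is in the conditioning set.
{} does not satisfy the backdoor criterion.

No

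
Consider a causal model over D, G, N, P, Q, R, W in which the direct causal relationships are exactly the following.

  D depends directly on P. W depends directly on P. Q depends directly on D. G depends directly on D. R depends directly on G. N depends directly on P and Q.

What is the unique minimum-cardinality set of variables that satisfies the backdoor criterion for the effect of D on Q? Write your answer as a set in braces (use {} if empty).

Variables eligible for adjustment (non-descendants of D, excluding D and Q): {P, W}.
Backdoor paths from D to Q:
  P1: D <- P -> N <- Q
Each backdoor path contains an unconditioned collider, so every path is already blocked with the empty conditioning set:
  P1: blocked at collider N (neither it nor any descendant is in the conditioning set).
The empty set is therefore the unique smallest valid set.

{}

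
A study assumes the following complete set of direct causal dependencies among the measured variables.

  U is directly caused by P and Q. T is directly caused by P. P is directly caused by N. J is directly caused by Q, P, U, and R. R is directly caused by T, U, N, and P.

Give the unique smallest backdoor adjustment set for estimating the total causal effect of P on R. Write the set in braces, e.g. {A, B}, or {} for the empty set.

{N}

Variables eligible for adjustment (non-descendants of P, excluding P and R): {N, Q}.
Backdoor paths from P to R:
  P1: P <- N -> R
The empty set is not sufficient: P1 (P <- N -> R) has no collider blocking it and no conditioned non-collider, so it is open.
Try {N}:
  P1: blocked at fork node N ∈ conditioning set.
{N} contains no descendant of P and blocks every backdoor path.
No other singleton works — e.g. {Q} leaves P1 open — so {N} is the unique smallest valid adjustment set.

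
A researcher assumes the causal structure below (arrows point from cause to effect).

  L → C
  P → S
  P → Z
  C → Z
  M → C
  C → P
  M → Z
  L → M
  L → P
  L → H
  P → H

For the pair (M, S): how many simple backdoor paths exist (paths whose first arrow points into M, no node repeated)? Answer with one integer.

A backdoor path from M to S is any simple undirected path whose first edge points into M (i.e. leaves M via a parent).
Parents of M: {L}.
Enumerating:
  P1: M <- L -> C -> P -> S
  P2: M <- L -> C -> Z <- P -> S
  P3: M <- L -> P -> S
  P4: M <- L -> H <- P -> S
That exhausts the simple backdoor paths. Count: 4.

4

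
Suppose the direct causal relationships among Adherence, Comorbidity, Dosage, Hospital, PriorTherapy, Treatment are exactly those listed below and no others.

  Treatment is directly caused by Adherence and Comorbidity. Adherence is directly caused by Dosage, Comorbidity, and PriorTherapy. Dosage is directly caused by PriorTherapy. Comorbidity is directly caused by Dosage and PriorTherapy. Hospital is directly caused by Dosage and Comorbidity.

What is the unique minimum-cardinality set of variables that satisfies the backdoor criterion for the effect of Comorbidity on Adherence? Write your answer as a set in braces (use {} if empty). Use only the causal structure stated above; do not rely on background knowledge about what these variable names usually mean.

Variables eligible for adjustment (non-descendants of Comorbidity, excluding Comorbidity and Adherence): {Dosage, PriorTherapy}.
Backdoor paths from Comorbidity to Adherence:
  P1: Comorbidity <- PriorTherapy -> Dosage -> Adherence
  P2: Comorbidity <- PriorTherapy -> Adherence
  P3: Comorbidity <- Dosage <- PriorTherapy -> Adherence
  P4: Comorbidity <- Dosage -> Adherence
The empty set is not sufficient: P1 (Comorbidity <- PriorTherapy -> Dosage -> Adherence) has no collider blocking it and no conditioned non-collider, so it is open.
Try {Dosage, PriorTherapy}:
  P1: blocked at fork node PriorTherapy ∈ conditioning set.
  P2: blocked at fork node PriorTherapy ∈ conditioning set.
  P3: blocked at chain node Dosage ∈ conditioning set.
  P4: blocked at fork node Dosage ∈ conditioning set.
{Dosage, PriorTherapy} contains no descendant of Comorbidity and blocks every backdoor path.
Every element of {Dosage, PriorTherapy} is needed (dropping Dosage leaves P4 open; dropping PriorTherapy leaves P2 open), so no proper subset is valid.
Among all size-2 subsets of the eligible variables, only {Dosage, PriorTherapy} blocks every backdoor path, so it is the unique smallest valid adjustment set.

{Dosage, PriorTherapy}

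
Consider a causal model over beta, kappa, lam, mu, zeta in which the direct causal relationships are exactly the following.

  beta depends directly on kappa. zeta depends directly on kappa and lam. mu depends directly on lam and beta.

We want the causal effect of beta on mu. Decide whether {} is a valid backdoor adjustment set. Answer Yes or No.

Yes

Backdoor paths from beta to mu (paths whose first edge points into beta):
  P1: beta <- kappa -> zeta <- lam -> mu
Condition 1 (no descendant of beta in the set): holds — descendants of beta are {mu}; none are in {}.
Condition 2 (every backdoor path blocked by {}):
  P1: blocked at collider zeta (neither it nor any descendant is in the conditioning set).
{} satisfies the backdoor criterion.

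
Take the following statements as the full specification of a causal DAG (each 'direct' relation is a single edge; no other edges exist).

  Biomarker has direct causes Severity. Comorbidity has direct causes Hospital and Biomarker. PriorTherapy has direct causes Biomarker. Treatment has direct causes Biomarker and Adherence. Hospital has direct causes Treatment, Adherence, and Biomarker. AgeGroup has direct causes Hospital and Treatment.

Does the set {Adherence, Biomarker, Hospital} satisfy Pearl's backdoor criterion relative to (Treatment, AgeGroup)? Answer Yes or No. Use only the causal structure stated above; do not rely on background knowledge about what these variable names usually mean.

No

Backdoor paths from Treatment to AgeGroup (paths whose first edge points into Treatment):
  P1: Treatment <- Adherence -> Hospital -> AgeGroup
  P2: Treatment <- Biomarker -> Hospital -> AgeGroup
  P3: Treatment <- Biomarker -> Comorbidity <- Hospital -> AgeGroup
Condition 1 (no descendant of Treatment in the set): FAILS — Hospital is a descendant of Treatment.
Condition 2 (every backdoor path blocked by {Adherence, Biomarker, Hospital}):
  P1: blocked at fork node Adherence ∈ conditioning set.
  P2: blocked at fork node Biomarker ∈ conditioning set.
  P3: blocked at fork node Biomarker ∈ conditioning set.
{Adherence, Biomarker, Hospital} does not satisfy the backdoor criterion.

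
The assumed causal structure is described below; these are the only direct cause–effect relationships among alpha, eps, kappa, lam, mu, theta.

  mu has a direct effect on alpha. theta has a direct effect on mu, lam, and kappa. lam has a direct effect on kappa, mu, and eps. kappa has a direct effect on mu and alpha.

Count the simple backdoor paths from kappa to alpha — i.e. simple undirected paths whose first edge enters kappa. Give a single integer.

4

A backdoor path from kappa to alpha is any simple undirected path whose first edge points into kappa (i.e. leaves kappa via a parent).
Parents of kappa: {lam, theta}.
Enumerating:
  P1: kappa <- theta -> lam -> mu -> alpha
  P2: kappa <- theta -> mu -> alpha
  P3: kappa <- lam <- theta -> mu -> alpha
  P4: kappa <- lam -> mu -> alpha
That exhausts the simple backdoor paths. Count: 4.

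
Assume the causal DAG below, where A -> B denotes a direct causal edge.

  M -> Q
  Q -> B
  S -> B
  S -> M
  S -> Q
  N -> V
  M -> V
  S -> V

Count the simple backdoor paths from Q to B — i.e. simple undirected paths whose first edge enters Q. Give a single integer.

A backdoor path from Q to B is any simple undirected path whose first edge points into Q (i.e. leaves Q via a parent).
Parents of Q: {M, S}.
Enumerating:
  P1: Q <- S -> B
  P2: Q <- M <- S -> B
  P3: Q <- M -> V <- S -> B
That exhausts the simple backdoor paths. Count: 3.

3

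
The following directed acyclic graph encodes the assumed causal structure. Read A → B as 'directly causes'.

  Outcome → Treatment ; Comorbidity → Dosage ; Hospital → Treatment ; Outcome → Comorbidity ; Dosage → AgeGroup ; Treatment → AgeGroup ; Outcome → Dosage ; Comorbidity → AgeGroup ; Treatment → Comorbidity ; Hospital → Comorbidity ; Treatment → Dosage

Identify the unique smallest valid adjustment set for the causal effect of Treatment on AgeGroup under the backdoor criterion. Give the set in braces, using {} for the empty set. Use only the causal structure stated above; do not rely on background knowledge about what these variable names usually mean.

{Hospital, Outcome}

Variables eligible for adjustment (non-descendants of Treatment, excluding Treatment and AgeGroup): {Hospital, Outcome}.
Backdoor paths from Treatment to AgeGroup:
  P1: Treatment <- Outcome -> Comorbidity -> Dosage -> AgeGroup
  P2: Treatment <- Outcome -> Comorbidity -> AgeGroup
  P3: Treatment <- Outcome -> Dosage <- Comorbidity -> AgeGroup
  P4: Treatment <- Outcome -> Dosage -> AgeGroup
  P5: Treatment <- Hospital -> Comorbidity <- Outcome -> Dosage -> AgeGroup
  P6: Treatment <- Hospital -> Comorbidity -> Dosage -> AgeGroup
  P7: Treatment <- Hospital -> Comorbidity -> AgeGroup
The empty set is not sufficient: P1 (Treatment <- Outcome -> Comorbidity -> Dosage -> AgeGroup) has no collider blocking it and no conditioned non-collider, so it is open.
Try {Hospital, Outcome}:
  P1: blocked at fork node Outcome ∈ conditioning set.
  P2: blocked at fork node Outcome ∈ conditioning set.
  P3: blocked at fork node Outcome ∈ conditioning set.
  P4: blocked at fork node Outcome ∈ conditioning set.
  P5: blocked at fork node Hospital ∈ conditioning set.
  P6: blocked at fork node Hospital ∈ conditioning set.
  P7: blocked at fork node Hospital ∈ conditioning set.
{Hospital, Outcome} contains no descendant of Treatment and blocks every backdoor path.
Every element of {Hospital, Outcome} is needed (dropping Hospital leaves P6 open; dropping Outcome leaves P1 open), so no proper subset is valid.
Among all size-2 subsets of the eligible variables, only {Hospital, Outcome} blocks every backdoor path, so it is the unique smallest valid adjustment set.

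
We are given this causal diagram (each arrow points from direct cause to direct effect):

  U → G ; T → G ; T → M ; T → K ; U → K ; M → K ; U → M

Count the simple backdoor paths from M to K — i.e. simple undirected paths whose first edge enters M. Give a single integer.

A backdoor path from M to K is any simple undirected path whose first edge points into M (i.e. leaves M via a parent).
Parents of M: {T, U}.
Enumerating:
  P1: M <- T -> G <- U -> K
  P2: M <- T -> K
  P3: M <- U -> G <- T -> K
  P4: M <- U -> K
That exhausts the simple backdoor paths. Count: 4.

4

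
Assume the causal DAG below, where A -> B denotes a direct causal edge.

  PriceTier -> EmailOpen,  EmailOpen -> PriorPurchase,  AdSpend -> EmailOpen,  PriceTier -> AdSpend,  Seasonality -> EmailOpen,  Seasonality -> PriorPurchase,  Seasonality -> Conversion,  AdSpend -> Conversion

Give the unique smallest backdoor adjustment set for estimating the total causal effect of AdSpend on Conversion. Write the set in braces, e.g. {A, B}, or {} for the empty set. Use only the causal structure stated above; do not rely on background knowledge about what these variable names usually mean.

Variables eligible for adjustment (non-descendants of AdSpend, excluding AdSpend and Conversion): {PriceTier, Seasonality}.
Backdoor paths from AdSpend to Conversion:
  P1: AdSpend <- PriceTier -> EmailOpen <- Seasonality -> Conversion
  P2: AdSpend <- PriceTier -> EmailOpen -> PriorPurchase <- Seasonality -> Conversion
Each backdoor path contains an unconditioned collider, so every path is already blocked with the empty conditioning set:
  P1: blocked at collider EmailOpen (neither it nor any descendant is in the conditioning set).
  P2: blocked at collider PriorPurchase (neither it nor any descendant is in the conditioning set).
The empty set is therefore the unique smallest valid set.

{}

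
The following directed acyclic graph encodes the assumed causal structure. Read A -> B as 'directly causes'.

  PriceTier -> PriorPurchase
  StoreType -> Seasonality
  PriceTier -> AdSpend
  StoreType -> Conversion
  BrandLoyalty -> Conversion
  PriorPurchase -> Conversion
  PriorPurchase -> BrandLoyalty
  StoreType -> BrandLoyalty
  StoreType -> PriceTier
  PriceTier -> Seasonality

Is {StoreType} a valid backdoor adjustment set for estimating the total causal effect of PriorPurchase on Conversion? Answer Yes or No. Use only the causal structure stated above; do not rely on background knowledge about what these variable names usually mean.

Backdoor paths from PriorPurchase to Conversion (paths whose first edge points into PriorPurchase):
  P1: PriorPurchase <- PriceTier <- StoreType -> BrandLoyalty -> Conversion
  P2: PriorPurchase <- PriceTier <- StoreType -> Conversion
  P3: PriorPurchase <- PriceTier -> Seasonality <- StoreType -> BrandLoyalty -> Conversion
  P4: PriorPurchase <- PriceTier -> Seasonality <- StoreType -> Conversion
Condition 1 (no descendant of PriorPurchase in the set): holds — descendants of PriorPurchase are {BrandLoyalty, Conversion}; none are in {StoreType}.
Condition 2 (every backdoor path blocked by {StoreType}):
  P1: blocked at fork node StoreType ∈ conditioning set.
  P2: blocked at fork node StoreType ∈ conditioning set.
  P3: blocked at collider Seasonality (neither it nor any descendant is in the conditioning set).
  P4: blocked at collider Seasonality (neither it nor any descendant is in the conditioning set).
{StoreType} satisfies the backdoor criterion.

Yes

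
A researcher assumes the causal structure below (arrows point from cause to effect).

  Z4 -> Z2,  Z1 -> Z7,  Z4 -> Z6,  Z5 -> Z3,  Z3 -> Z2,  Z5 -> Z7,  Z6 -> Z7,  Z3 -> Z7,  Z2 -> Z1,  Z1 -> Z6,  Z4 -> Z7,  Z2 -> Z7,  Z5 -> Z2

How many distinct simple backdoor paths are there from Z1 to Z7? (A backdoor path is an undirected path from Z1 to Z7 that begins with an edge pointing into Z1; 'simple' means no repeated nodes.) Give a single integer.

A backdoor path from Z1 to Z7 is any simple undirected path whose first edge points into Z1 (i.e. leaves Z1 via a parent).
Parents of Z1: {Z2}.
Enumerating:
  P1: Z1 <- Z2 <- Z5 -> Z3 -> Z7
  P2: Z1 <- Z2 <- Z5 -> Z7
  P3: Z1 <- Z2 <- Z4 -> Z6 -> Z7
  P4: Z1 <- Z2 <- Z4 -> Z7
  P5: Z1 <- Z2 <- Z3 <- Z5 -> Z7
  P6: Z1 <- Z2 <- Z3 -> Z7
  P7: Z1 <- Z2 -> Z7
That exhausts the simple backdoor paths. Count: 7.

7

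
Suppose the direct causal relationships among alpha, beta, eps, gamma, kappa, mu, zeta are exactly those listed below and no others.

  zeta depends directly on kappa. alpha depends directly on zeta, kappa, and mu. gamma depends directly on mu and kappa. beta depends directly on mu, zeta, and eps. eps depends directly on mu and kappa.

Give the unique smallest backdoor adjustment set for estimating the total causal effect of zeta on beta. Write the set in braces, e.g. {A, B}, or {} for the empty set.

{kappa}

Variables eligible for adjustment (non-descendants of zeta, excluding zeta and beta): {eps, gamma, kappa, mu}.
Backdoor paths from zeta to beta:
  P1: zeta <- kappa -> gamma <- mu -> eps -> beta
  P2: zeta <- kappa -> gamma <- mu -> beta
  P3: zeta <- kappa -> eps <- mu -> beta
  P4: zeta <- kappa -> eps -> beta
  P5: zeta <- kappa -> alpha <- mu -> eps -> beta
  P6: zeta <- kappa -> alpha <- mu -> beta
The empty set is not sufficient: P4 (zeta <- kappa -> eps -> beta) has no collider blocking it and no conditioned non-collider, so it is open.
Try {kappa}:
  P1: blocked at fork node kappa ∈ conditioning set.
  P2: blocked at fork node kappa ∈ conditioning set.
  P3: blocked at fork node kappa ∈ conditioning set.
  P4: blocked at fork node kappa ∈ conditioning set.
  P5: blocked at fork node kappa ∈ conditioning set.
  P6: blocked at fork node kappa ∈ conditioning set.
{kappa} contains no descendant of zeta and blocks every backdoor path.
No other singleton works — e.g. {mu} leaves P4 open — so {kappa} is the unique smallest valid adjustment set.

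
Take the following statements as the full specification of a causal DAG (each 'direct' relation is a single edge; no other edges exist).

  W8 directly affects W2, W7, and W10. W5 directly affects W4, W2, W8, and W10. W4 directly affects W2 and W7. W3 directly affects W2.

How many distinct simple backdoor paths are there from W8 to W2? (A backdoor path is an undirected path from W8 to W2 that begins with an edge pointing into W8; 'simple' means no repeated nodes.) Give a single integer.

2

A backdoor path from W8 to W2 is any simple undirected path whose first edge points into W8 (i.e. leaves W8 via a parent).
Parents of W8: {W5}.
Enumerating:
  P1: W8 <- W5 -> W4 -> W2
  P2: W8 <- W5 -> W2
That exhausts the simple backdoor paths. Count: 2.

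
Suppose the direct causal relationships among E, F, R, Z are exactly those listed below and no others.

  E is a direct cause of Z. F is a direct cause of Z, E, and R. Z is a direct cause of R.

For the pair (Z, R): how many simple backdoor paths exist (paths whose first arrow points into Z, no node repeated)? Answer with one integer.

2

A backdoor path from Z to R is any simple undirected path whose first edge points into Z (i.e. leaves Z via a parent).
Parents of Z: {E, F}.
Enumerating:
  P1: Z <- F -> R
  P2: Z <- E <- F -> R
That exhausts the simple backdoor paths. Count: 2.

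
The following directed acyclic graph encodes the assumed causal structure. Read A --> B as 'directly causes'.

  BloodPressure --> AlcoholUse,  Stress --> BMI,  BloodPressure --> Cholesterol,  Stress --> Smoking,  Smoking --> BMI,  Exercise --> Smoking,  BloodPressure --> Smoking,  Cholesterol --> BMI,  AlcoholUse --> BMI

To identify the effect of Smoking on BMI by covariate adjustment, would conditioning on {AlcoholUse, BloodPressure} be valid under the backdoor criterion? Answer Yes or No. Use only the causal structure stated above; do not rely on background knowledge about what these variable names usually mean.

Backdoor paths from Smoking to BMI (paths whose first edge points into Smoking):
  P1: Smoking <- BloodPressure -> Cholesterol -> BMI
  P2: Smoking <- BloodPressure -> AlcoholUse -> BMI
  P3: Smoking <- Stress -> BMI
Condition 1 (no descendant of Smoking in the set): holds — descendants of Smoking are {BMI}; none are in {AlcoholUse, BloodPressure}.
Condition 2 (every backdoor path blocked by {AlcoholUse, BloodPressure}):
  P1: blocked at fork node BloodPressure ∈ conditioning set.
  P2: blocked at fork node BloodPressure ∈ conditioning set.
  P3: open — no interior node is in the conditioning set.
{AlcoholUse, BloodPressure} does not satisfy the backdoor criterion.

No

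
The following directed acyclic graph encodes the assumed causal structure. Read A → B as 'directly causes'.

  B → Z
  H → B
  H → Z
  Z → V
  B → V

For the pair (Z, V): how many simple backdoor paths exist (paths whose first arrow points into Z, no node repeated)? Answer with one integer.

A backdoor path from Z to V is any simple undirected path whose first edge points into Z (i.e. leaves Z via a parent).
Parents of Z: {B, H}.
Enumerating:
  P1: Z <- H -> B -> V
  P2: Z <- B -> V
That exhausts the simple backdoor paths. Count: 2.

2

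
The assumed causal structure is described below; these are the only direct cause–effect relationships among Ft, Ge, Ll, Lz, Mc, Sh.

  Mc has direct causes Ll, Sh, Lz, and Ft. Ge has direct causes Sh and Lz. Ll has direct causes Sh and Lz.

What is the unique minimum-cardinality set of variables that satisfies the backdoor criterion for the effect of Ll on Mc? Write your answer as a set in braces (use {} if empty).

{Lz, Sh}

Variables eligible for adjustment (non-descendants of Ll, excluding Ll and Mc): {Ft, Ge, Lz, Sh}.
Backdoor paths from Ll to Mc:
  P1: Ll <- Sh -> Ge <- Lz -> Mc
  P2: Ll <- Sh -> Mc
  P3: Ll <- Lz -> Ge <- Sh -> Mc
  P4: Ll <- Lz -> Mc
The empty set is not sufficient: P2 (Ll <- Sh -> Mc) has no collider blocking it and no conditioned non-collider, so it is open.
Try {Lz, Sh}:
  P1: blocked at fork node Sh ∈ conditioning set.
  P2: blocked at fork node Sh ∈ conditioning set.
  P3: blocked at fork node Lz ∈ conditioning set.
  P4: blocked at fork node Lz ∈ conditioning set.
{Lz, Sh} contains no descendant of Ll and blocks every backdoor path.
Every element of {Lz, Sh} is needed (dropping Lz leaves P4 open; dropping Sh leaves P2 open), so no proper subset is valid.
Among all size-2 subsets of the eligible variables, only {Lz, Sh} blocks every backdoor path, so it is the unique smallest valid adjustment set.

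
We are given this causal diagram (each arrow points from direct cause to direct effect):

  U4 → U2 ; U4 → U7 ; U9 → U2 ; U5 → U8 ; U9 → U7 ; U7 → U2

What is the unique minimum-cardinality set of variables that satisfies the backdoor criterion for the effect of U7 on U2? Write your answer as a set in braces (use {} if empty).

Variables eligible for adjustment (non-descendants of U7, excluding U7 and U2): {U4, U5, U8, U9}.
Backdoor paths from U7 to U2:
  P1: U7 <- U9 -> U2
  P2: U7 <- U4 -> U2
The empty set is not sufficient: P1 (U7 <- U9 -> U2) has no collider blocking it and no conditioned non-collider, so it is open.
Try {U4, U9}:
  P1: blocked at fork node U9 ∈ conditioning set.
  P2: blocked at fork node U4 ∈ conditioning set.
{U4, U9} contains no descendant of U7 and blocks every backdoor path.
Every element of {U4, U9} is needed (dropping U4 leaves P2 open; dropping U9 leaves P1 open), so no proper subset is valid.
Among all size-2 subsets of the eligible variables, only {U4, U9} blocks every backdoor path, so it is the unique smallest valid adjustment set.

{U4, U9}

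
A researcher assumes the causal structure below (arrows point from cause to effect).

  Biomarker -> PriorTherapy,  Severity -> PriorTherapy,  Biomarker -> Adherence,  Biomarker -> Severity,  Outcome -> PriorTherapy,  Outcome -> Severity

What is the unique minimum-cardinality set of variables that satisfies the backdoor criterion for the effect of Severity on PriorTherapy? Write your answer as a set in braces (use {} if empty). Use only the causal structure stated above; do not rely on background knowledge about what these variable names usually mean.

Variables eligible for adjustment (non-descendants of Severity, excluding Severity and PriorTherapy): {Adherence, Biomarker, Outcome}.
Backdoor paths from Severity to PriorTherapy:
  P1: Severity <- Outcome -> PriorTherapy
  P2: Severity <- Biomarker -> PriorTherapy
The empty set is not sufficient: P1 (Severity <- Outcome -> PriorTherapy) has no collider blocking it and no conditioned non-collider, so it is open.
Try {Biomarker, Outcome}:
  P1: blocked at fork node Outcome ∈ conditioning set.
  P2: blocked at fork node Biomarker ∈ conditioning set.
{Biomarker, Outcome} contains no descendant of Severity and blocks every backdoor path.
Every element of {Biomarker, Outcome} is needed (dropping Biomarker leaves P2 open; dropping Outcome leaves P1 open), so no proper subset is valid.
Among all size-2 subsets of the eligible variables, only {Biomarker, Outcome} blocks every backdoor path, so it is the unique smallest valid adjustment set.

{Biomarker, Outcome}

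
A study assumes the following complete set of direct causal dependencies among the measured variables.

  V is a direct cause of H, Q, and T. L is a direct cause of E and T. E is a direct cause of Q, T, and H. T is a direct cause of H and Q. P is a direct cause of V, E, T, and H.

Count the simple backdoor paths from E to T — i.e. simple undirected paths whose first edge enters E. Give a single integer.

8

A backdoor path from E to T is any simple undirected path whose first edge points into E (i.e. leaves E via a parent).
Parents of E: {L, P}.
Enumerating:
  P1: E <- L -> T
  P2: E <- P -> V -> T
  P3: E <- P -> V -> H <- T
  P4: E <- P -> V -> Q <- T
  P5: E <- P -> T
  P6: E <- P -> H <- V -> T
  P7: E <- P -> H <- V -> Q <- T
  P8: E <- P -> H <- T
That exhausts the simple backdoor paths. Count: 8.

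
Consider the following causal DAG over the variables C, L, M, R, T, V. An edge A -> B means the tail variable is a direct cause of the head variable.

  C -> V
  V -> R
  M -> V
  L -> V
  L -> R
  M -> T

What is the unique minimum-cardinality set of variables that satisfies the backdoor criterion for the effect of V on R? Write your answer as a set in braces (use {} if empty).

{L}

Variables eligible for adjustment (non-descendants of V, excluding V and R): {C, L, M, T}.
Backdoor paths from V to R:
  P1: V <- L -> R
The empty set is not sufficient: P1 (V <- L -> R) has no collider blocking it and no conditioned non-collider, so it is open.
Try {L}:
  P1: blocked at fork node L ∈ conditioning set.
{L} contains no descendant of V and blocks every backdoor path.
No other singleton works — e.g. {M} leaves P1 open — so {L} is the unique smallest valid adjustment set.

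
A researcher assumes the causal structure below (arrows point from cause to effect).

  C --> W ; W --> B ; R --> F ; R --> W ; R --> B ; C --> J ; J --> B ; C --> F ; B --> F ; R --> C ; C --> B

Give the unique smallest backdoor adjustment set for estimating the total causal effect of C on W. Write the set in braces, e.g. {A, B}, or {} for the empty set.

{R}

Variables eligible for adjustment (non-descendants of C, excluding C and W): {R}.
Backdoor paths from C to W:
  P1: C <- R -> W
  P2: C <- R -> B <- W
  P3: C <- R -> F <- B <- W
The empty set is not sufficient: P1 (C <- R -> W) has no collider blocking it and no conditioned non-collider, so it is open.
Try {R}:
  P1: blocked at fork node R ∈ conditioning set.
  P2: blocked at fork node R ∈ conditioning set.
  P3: blocked at fork node R ∈ conditioning set.
{R} contains no descendant of C and blocks every backdoor path.
{R} is the unique smallest valid adjustment set.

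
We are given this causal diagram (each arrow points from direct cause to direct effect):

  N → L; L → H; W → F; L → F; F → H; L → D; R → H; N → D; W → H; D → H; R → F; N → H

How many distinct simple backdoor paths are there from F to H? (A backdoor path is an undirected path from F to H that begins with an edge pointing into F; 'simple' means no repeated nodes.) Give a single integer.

A backdoor path from F to H is any simple undirected path whose first edge points into F (i.e. leaves F via a parent).
Parents of F: {L, R, W}.
Enumerating:
  P1: F <- W -> H
  P2: F <- L <- N -> D -> H
  P3: F <- L <- N -> H
  P4: F <- L -> D <- N -> H
  P5: F <- L -> D -> H
  P6: F <- L -> H
  P7: F <- R -> H
That exhausts the simple backdoor paths. Count: 7.

7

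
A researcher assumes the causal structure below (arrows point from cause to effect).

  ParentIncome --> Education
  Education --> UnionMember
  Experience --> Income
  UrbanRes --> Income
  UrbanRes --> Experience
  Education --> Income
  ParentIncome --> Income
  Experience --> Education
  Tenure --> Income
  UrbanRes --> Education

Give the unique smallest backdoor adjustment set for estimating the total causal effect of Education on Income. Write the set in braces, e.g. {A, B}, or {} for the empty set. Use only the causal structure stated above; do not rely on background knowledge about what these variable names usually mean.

{Experience, ParentIncome, UrbanRes}

Variables eligible for adjustment (non-descendants of Education, excluding Education and Income): {Experience, ParentIncome, Tenure, UrbanRes}.
Backdoor paths from Education to Income:
  P1: Education <- ParentIncome -> Income
  P2: Education <- UrbanRes -> Experience -> Income
  P3: Education <- UrbanRes -> Income
  P4: Education <- Experience <- UrbanRes -> Income
  P5: Education <- Experience -> Income
The empty set is not sufficient: P1 (Education <- ParentIncome -> Income) has no collider blocking it and no conditioned non-collider, so it is open.
Try {Experience, ParentIncome, UrbanRes}:
  P1: blocked at fork node ParentIncome ∈ conditioning set.
  P2: blocked at fork node UrbanRes ∈ conditioning set.
  P3: blocked at fork node UrbanRes ∈ conditioning set.
  P4: blocked at chain node Experience ∈ conditioning set.
  P5: blocked at fork node Experience ∈ conditioning set.
{Experience, ParentIncome, UrbanRes} contains no descendant of Education and blocks every backdoor path.
Every element of {Experience, ParentIncome, UrbanRes} is needed (dropping Experience leaves P5 open; dropping ParentIncome leaves P1 open; dropping UrbanRes leaves P3 open), so no proper subset is valid.
Among all size-3 subsets of the eligible variables, only {Experience, ParentIncome, UrbanRes} blocks every backdoor path, so it is the unique smallest valid adjustment set.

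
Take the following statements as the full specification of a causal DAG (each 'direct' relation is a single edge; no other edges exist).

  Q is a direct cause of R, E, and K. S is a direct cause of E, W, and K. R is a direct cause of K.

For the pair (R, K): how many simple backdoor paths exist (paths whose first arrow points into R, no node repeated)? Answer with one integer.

A backdoor path from R to K is any simple undirected path whose first edge points into R (i.e. leaves R via a parent).
Parents of R: {Q}.
Enumerating:
  P1: R <- Q -> E <- S -> K
  P2: R <- Q -> K
That exhausts the simple backdoor paths. Count: 2.

2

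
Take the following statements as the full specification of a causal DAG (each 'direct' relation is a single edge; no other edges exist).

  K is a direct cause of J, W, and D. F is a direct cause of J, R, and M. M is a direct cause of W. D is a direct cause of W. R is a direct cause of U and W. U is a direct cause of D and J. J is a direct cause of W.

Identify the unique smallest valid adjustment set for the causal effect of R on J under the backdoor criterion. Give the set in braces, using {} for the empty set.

{F}

Variables eligible for adjustment (non-descendants of R, excluding R and J): {F, K, M}.
Backdoor paths from R to J:
  P1: R <- F -> J
  P2: R <- F -> M -> W <- K -> J
  P3: R <- F -> M -> W <- K -> D <- U -> J
  P4: R <- F -> M -> W <- J
  P5: R <- F -> M -> W <- D <- K -> J
  P6: R <- F -> M -> W <- D <- U -> J
The empty set is not sufficient: P1 (R <- F -> J) has no collider blocking it and no conditioned non-collider, so it is open.
Try {F}:
  P1: blocked at fork node F ∈ conditioning set.
  P2: blocked at fork node F ∈ conditioning set.
  P3: blocked at fork node F ∈ conditioning set.
  P4: blocked at fork node F ∈ conditioning set.
  P5: blocked at fork node F ∈ conditioning set.
  P6: blocked at fork node F ∈ conditioning set.
{F} contains no descendant of R and blocks every backdoor path.
No other singleton works — e.g. {K} leaves P1 open — so {F} is the unique smallest valid adjustment set.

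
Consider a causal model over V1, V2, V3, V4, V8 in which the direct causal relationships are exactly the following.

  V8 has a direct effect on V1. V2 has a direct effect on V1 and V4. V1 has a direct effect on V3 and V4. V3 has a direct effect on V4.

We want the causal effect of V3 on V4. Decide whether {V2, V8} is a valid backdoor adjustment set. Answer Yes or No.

No

Backdoor paths from V3 to V4 (paths whose first edge points into V3):
  P1: V3 <- V1 <- V2 -> V4
  P2: V3 <- V1 -> V4
Condition 1 (no descendant of V3 in the set): holds — descendants of V3 are {V4}; none are in {V2, V8}.
Condition 2 (every backdoor path blocked by {V2, V8}):
  P1: blocked at fork node V2 ∈ conditioning set.
  P2: open — no interior node is in the conditioning set.
{V2, V8} does not satisfy the backdoor criterion.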